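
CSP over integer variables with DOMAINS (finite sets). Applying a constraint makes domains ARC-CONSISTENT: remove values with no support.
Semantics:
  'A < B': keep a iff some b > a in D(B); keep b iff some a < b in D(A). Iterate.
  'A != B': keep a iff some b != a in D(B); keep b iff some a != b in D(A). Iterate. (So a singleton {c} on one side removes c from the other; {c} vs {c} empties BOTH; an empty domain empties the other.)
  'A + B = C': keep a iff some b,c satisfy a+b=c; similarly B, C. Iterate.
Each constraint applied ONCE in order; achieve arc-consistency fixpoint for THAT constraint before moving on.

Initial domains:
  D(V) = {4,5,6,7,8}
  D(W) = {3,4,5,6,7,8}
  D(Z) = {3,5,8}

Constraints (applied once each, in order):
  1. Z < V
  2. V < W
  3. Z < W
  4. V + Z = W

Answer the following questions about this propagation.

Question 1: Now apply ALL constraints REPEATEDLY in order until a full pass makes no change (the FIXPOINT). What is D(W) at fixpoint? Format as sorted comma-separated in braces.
Answer: {7,8}

Derivation:
pass 0 (initial): D(W)={3,4,5,6,7,8}
pass 1: V {4,5,6,7,8}->{4,5}; W {3,4,5,6,7,8}->{7,8}; Z {3,5,8}->{3}
pass 2: no change
Fixpoint after 2 passes: D(W) = {7,8}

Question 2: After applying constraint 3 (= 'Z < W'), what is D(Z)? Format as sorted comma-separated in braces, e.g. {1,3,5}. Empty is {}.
Constraint 1 (Z < V) on D(Z)={3,5,8} D(V)={4,5,6,7,8}: Z {3,5,8}->{3,5}
Constraint 2 (V < W) on D(V)={4,5,6,7,8} D(W)={3,4,5,6,7,8}: V {4,5,6,7,8}->{4,5,6,7}; W {3,4,5,6,7,8}->{5,6,7,8}
Constraint 3 (Z < W) on D(Z)={3,5} D(W)={5,6,7,8}: no change
So after constraint 3: D(Z) = {3,5}

Answer: {3,5}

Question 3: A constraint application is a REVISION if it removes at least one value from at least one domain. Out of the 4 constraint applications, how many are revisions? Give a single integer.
Constraint 1 (Z < V) on D(Z)={3,5,8} D(V)={4,5,6,7,8}: Z {3,5,8}->{3,5} => REVISION
Constraint 2 (V < W) on D(V)={4,5,6,7,8} D(W)={3,4,5,6,7,8}: V {4,5,6,7,8}->{4,5,6,7}; W {3,4,5,6,7,8}->{5,6,7,8} => REVISION
Constraint 3 (Z < W) on D(Z)={3,5} D(W)={5,6,7,8}: no change => not a revision
Constraint 4 (V + Z = W) on D(V)={4,5,6,7} D(Z)={3,5} D(W)={5,6,7,8}: V {4,5,6,7}->{4,5}; Z {3,5}->{3}; W {5,6,7,8}->{7,8} => REVISION
Total revisions = 3

Answer: 3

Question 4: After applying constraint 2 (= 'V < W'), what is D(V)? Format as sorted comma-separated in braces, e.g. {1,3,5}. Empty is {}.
Answer: {4,5,6,7}

Derivation:
Constraint 1 (Z < V) on D(Z)={3,5,8} D(V)={4,5,6,7,8}: Z {3,5,8}->{3,5}
Constraint 2 (V < W) on D(V)={4,5,6,7,8} D(W)={3,4,5,6,7,8}: V {4,5,6,7,8}->{4,5,6,7}; W {3,4,5,6,7,8}->{5,6,7,8}
So after constraint 2: D(V) = {4,5,6,7}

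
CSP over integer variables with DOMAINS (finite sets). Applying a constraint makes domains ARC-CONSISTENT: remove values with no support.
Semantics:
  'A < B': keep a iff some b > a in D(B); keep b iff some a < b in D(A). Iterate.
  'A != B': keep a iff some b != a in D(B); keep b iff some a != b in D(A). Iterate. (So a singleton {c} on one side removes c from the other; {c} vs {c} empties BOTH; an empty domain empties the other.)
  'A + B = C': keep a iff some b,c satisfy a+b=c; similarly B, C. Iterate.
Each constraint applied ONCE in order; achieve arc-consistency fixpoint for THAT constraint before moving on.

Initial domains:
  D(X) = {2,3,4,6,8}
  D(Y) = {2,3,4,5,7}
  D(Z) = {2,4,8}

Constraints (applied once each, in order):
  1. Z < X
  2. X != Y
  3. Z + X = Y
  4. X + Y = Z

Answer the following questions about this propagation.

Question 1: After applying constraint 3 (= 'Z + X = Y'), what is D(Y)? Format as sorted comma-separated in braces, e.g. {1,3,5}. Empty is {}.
Constraint 1 (Z < X) on D(Z)={2,4,8} D(X)={2,3,4,6,8}: Z {2,4,8}->{2,4}; X {2,3,4,6,8}->{3,4,6,8}
Constraint 2 (X != Y) on D(X)={3,4,6,8} D(Y)={2,3,4,5,7}: no change
Constraint 3 (Z + X = Y) on D(Z)={2,4} D(X)={3,4,6,8} D(Y)={2,3,4,5,7}: X {3,4,6,8}->{3}; Y {2,3,4,5,7}->{5,7}
So after constraint 3: D(Y) = {5,7}

Answer: {5,7}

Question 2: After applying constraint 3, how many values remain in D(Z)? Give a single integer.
Answer: 2

Derivation:
Constraint 1 (Z < X) on D(Z)={2,4,8} D(X)={2,3,4,6,8}: Z {2,4,8}->{2,4}; X {2,3,4,6,8}->{3,4,6,8}
Constraint 2 (X != Y) on D(X)={3,4,6,8} D(Y)={2,3,4,5,7}: no change
Constraint 3 (Z + X = Y) on D(Z)={2,4} D(X)={3,4,6,8} D(Y)={2,3,4,5,7}: X {3,4,6,8}->{3}; Y {2,3,4,5,7}->{5,7}
So after constraint 3: D(Z)={2,4}, size = 2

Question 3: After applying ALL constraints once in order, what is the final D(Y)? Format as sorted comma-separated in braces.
Constraint 1 (Z < X) on D(Z)={2,4,8} D(X)={2,3,4,6,8}: Z {2,4,8}->{2,4}; X {2,3,4,6,8}->{3,4,6,8}
Constraint 2 (X != Y) on D(X)={3,4,6,8} D(Y)={2,3,4,5,7}: no change
Constraint 3 (Z + X = Y) on D(Z)={2,4} D(X)={3,4,6,8} D(Y)={2,3,4,5,7}: X {3,4,6,8}->{3}; Y {2,3,4,5,7}->{5,7}
Constraint 4 (X + Y = Z) on D(X)={3} D(Y)={5,7} D(Z)={2,4}: X {3}->{}; Y {5,7}->{}; Z {2,4}->{}
So after all 4 constraints: D(Y) = {}

Answer: {}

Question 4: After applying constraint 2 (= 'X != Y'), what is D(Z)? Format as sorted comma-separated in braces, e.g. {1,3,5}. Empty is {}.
Answer: {2,4}

Derivation:
Constraint 1 (Z < X) on D(Z)={2,4,8} D(X)={2,3,4,6,8}: Z {2,4,8}->{2,4}; X {2,3,4,6,8}->{3,4,6,8}
Constraint 2 (X != Y) on D(X)={3,4,6,8} D(Y)={2,3,4,5,7}: no change
So after constraint 2: D(Z) = {2,4}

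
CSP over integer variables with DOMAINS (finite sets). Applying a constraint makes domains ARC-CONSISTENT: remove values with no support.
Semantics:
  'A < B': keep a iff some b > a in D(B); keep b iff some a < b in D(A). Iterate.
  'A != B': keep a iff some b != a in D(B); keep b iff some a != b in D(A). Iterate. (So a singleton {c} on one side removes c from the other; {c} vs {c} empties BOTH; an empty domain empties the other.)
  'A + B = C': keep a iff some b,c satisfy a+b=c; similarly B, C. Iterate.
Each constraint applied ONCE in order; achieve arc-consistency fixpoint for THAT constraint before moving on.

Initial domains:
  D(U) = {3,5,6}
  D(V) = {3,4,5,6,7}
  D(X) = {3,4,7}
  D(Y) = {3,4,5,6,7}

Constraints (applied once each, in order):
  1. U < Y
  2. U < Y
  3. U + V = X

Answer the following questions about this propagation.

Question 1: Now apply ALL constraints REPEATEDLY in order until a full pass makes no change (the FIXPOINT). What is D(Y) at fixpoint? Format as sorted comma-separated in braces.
Answer: {4,5,6,7}

Derivation:
pass 0 (initial): D(Y)={3,4,5,6,7}
pass 1: U {3,5,6}->{3}; V {3,4,5,6,7}->{4}; X {3,4,7}->{7}; Y {3,4,5,6,7}->{4,5,6,7}
pass 2: no change
Fixpoint after 2 passes: D(Y) = {4,5,6,7}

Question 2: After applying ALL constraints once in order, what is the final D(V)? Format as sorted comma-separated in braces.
Constraint 1 (U < Y) on D(U)={3,5,6} D(Y)={3,4,5,6,7}: Y {3,4,5,6,7}->{4,5,6,7}
Constraint 2 (U < Y) on D(U)={3,5,6} D(Y)={4,5,6,7}: no change
Constraint 3 (U + V = X) on D(U)={3,5,6} D(V)={3,4,5,6,7} D(X)={3,4,7}: U {3,5,6}->{3}; V {3,4,5,6,7}->{4}; X {3,4,7}->{7}
So after all 3 constraints: D(V) = {4}

Answer: {4}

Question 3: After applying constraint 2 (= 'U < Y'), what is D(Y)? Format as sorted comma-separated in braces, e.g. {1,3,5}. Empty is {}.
Answer: {4,5,6,7}

Derivation:
Constraint 1 (U < Y) on D(U)={3,5,6} D(Y)={3,4,5,6,7}: Y {3,4,5,6,7}->{4,5,6,7}
Constraint 2 (U < Y) on D(U)={3,5,6} D(Y)={4,5,6,7}: no change
So after constraint 2: D(Y) = {4,5,6,7}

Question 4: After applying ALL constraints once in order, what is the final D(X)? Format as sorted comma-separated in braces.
Constraint 1 (U < Y) on D(U)={3,5,6} D(Y)={3,4,5,6,7}: Y {3,4,5,6,7}->{4,5,6,7}
Constraint 2 (U < Y) on D(U)={3,5,6} D(Y)={4,5,6,7}: no change
Constraint 3 (U + V = X) on D(U)={3,5,6} D(V)={3,4,5,6,7} D(X)={3,4,7}: U {3,5,6}->{3}; V {3,4,5,6,7}->{4}; X {3,4,7}->{7}
So after all 3 constraints: D(X) = {7}

Answer: {7}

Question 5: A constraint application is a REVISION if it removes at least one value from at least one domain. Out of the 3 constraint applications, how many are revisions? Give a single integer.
Answer: 2

Derivation:
Constraint 1 (U < Y) on D(U)={3,5,6} D(Y)={3,4,5,6,7}: Y {3,4,5,6,7}->{4,5,6,7} => REVISION
Constraint 2 (U < Y) on D(U)={3,5,6} D(Y)={4,5,6,7}: no change => not a revision
Constraint 3 (U + V = X) on D(U)={3,5,6} D(V)={3,4,5,6,7} D(X)={3,4,7}: U {3,5,6}->{3}; V {3,4,5,6,7}->{4}; X {3,4,7}->{7} => REVISION
Total revisions = 2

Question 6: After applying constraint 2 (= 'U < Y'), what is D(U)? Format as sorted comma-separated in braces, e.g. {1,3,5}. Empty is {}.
Constraint 1 (U < Y) on D(U)={3,5,6} D(Y)={3,4,5,6,7}: Y {3,4,5,6,7}->{4,5,6,7}
Constraint 2 (U < Y) on D(U)={3,5,6} D(Y)={4,5,6,7}: no change
So after constraint 2: D(U) = {3,5,6}

Answer: {3,5,6}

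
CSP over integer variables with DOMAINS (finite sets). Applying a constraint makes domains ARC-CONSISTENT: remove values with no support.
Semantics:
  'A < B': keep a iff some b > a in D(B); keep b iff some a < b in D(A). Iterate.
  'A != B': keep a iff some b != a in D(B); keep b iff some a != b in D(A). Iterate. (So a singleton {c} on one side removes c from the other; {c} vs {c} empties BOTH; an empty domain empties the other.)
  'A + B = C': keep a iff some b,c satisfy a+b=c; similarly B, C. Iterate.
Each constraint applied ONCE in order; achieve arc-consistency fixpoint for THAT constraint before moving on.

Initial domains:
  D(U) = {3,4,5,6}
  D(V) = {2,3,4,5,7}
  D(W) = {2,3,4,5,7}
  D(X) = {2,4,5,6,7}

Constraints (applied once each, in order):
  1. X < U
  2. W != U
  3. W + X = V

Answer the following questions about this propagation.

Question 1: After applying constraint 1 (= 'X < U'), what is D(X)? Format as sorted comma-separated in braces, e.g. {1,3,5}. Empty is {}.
Answer: {2,4,5}

Derivation:
Constraint 1 (X < U) on D(X)={2,4,5,6,7} D(U)={3,4,5,6}: X {2,4,5,6,7}->{2,4,5}
So after constraint 1: D(X) = {2,4,5}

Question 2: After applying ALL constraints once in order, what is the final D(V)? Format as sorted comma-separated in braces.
Answer: {4,5,7}

Derivation:
Constraint 1 (X < U) on D(X)={2,4,5,6,7} D(U)={3,4,5,6}: X {2,4,5,6,7}->{2,4,5}
Constraint 2 (W != U) on D(W)={2,3,4,5,7} D(U)={3,4,5,6}: no change
Constraint 3 (W + X = V) on D(W)={2,3,4,5,7} D(X)={2,4,5} D(V)={2,3,4,5,7}: W {2,3,4,5,7}->{2,3,5}; V {2,3,4,5,7}->{4,5,7}
So after all 3 constraints: D(V) = {4,5,7}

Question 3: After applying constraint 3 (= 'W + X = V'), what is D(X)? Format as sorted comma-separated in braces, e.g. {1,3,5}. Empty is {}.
Constraint 1 (X < U) on D(X)={2,4,5,6,7} D(U)={3,4,5,6}: X {2,4,5,6,7}->{2,4,5}
Constraint 2 (W != U) on D(W)={2,3,4,5,7} D(U)={3,4,5,6}: no change
Constraint 3 (W + X = V) on D(W)={2,3,4,5,7} D(X)={2,4,5} D(V)={2,3,4,5,7}: W {2,3,4,5,7}->{2,3,5}; V {2,3,4,5,7}->{4,5,7}
So after constraint 3: D(X) = {2,4,5}

Answer: {2,4,5}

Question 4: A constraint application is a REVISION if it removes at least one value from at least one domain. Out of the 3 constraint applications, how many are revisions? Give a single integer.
Constraint 1 (X < U) on D(X)={2,4,5,6,7} D(U)={3,4,5,6}: X {2,4,5,6,7}->{2,4,5} => REVISION
Constraint 2 (W != U) on D(W)={2,3,4,5,7} D(U)={3,4,5,6}: no change => not a revision
Constraint 3 (W + X = V) on D(W)={2,3,4,5,7} D(X)={2,4,5} D(V)={2,3,4,5,7}: W {2,3,4,5,7}->{2,3,5}; V {2,3,4,5,7}->{4,5,7} => REVISION
Total revisions = 2

Answer: 2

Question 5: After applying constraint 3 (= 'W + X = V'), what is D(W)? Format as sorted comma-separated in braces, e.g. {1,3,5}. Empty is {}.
Answer: {2,3,5}

Derivation:
Constraint 1 (X < U) on D(X)={2,4,5,6,7} D(U)={3,4,5,6}: X {2,4,5,6,7}->{2,4,5}
Constraint 2 (W != U) on D(W)={2,3,4,5,7} D(U)={3,4,5,6}: no change
Constraint 3 (W + X = V) on D(W)={2,3,4,5,7} D(X)={2,4,5} D(V)={2,3,4,5,7}: W {2,3,4,5,7}->{2,3,5}; V {2,3,4,5,7}->{4,5,7}
So after constraint 3: D(W) = {2,3,5}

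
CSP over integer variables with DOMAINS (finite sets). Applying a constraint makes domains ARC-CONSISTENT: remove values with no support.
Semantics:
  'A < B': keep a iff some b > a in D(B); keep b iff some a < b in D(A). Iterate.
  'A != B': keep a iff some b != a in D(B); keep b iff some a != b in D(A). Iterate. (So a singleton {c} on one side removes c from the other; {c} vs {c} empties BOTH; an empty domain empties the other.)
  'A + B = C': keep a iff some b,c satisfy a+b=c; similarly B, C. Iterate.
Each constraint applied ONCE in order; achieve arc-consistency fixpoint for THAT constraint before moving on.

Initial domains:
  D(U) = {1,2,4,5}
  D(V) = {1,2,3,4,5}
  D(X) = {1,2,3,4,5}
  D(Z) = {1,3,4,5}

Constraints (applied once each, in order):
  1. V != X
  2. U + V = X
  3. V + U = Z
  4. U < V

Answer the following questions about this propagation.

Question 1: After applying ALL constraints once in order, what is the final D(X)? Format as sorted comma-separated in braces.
Answer: {2,3,4,5}

Derivation:
Constraint 1 (V != X) on D(V)={1,2,3,4,5} D(X)={1,2,3,4,5}: no change
Constraint 2 (U + V = X) on D(U)={1,2,4,5} D(V)={1,2,3,4,5} D(X)={1,2,3,4,5}: U {1,2,4,5}->{1,2,4}; V {1,2,3,4,5}->{1,2,3,4}; X {1,2,3,4,5}->{2,3,4,5}
Constraint 3 (V + U = Z) on D(V)={1,2,3,4} D(U)={1,2,4} D(Z)={1,3,4,5}: Z {1,3,4,5}->{3,4,5}
Constraint 4 (U < V) on D(U)={1,2,4} D(V)={1,2,3,4}: U {1,2,4}->{1,2}; V {1,2,3,4}->{2,3,4}
So after all 4 constraints: D(X) = {2,3,4,5}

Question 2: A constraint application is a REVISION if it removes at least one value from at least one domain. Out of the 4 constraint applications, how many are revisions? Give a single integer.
Constraint 1 (V != X) on D(V)={1,2,3,4,5} D(X)={1,2,3,4,5}: no change => not a revision
Constraint 2 (U + V = X) on D(U)={1,2,4,5} D(V)={1,2,3,4,5} D(X)={1,2,3,4,5}: U {1,2,4,5}->{1,2,4}; V {1,2,3,4,5}->{1,2,3,4}; X {1,2,3,4,5}->{2,3,4,5} => REVISION
Constraint 3 (V + U = Z) on D(V)={1,2,3,4} D(U)={1,2,4} D(Z)={1,3,4,5}: Z {1,3,4,5}->{3,4,5} => REVISION
Constraint 4 (U < V) on D(U)={1,2,4} D(V)={1,2,3,4}: U {1,2,4}->{1,2}; V {1,2,3,4}->{2,3,4} => REVISION
Total revisions = 3

Answer: 3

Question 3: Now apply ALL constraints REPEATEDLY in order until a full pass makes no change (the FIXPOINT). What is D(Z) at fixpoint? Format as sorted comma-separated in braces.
Answer: {3,4,5}

Derivation:
pass 0 (initial): D(Z)={1,3,4,5}
pass 1: U {1,2,4,5}->{1,2}; V {1,2,3,4,5}->{2,3,4}; X {1,2,3,4,5}->{2,3,4,5}; Z {1,3,4,5}->{3,4,5}
pass 2: X {2,3,4,5}->{3,4,5}
pass 3: no change
Fixpoint after 3 passes: D(Z) = {3,4,5}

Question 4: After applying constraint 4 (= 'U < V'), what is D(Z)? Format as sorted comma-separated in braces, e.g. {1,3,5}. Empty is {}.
Answer: {3,4,5}

Derivation:
Constraint 1 (V != X) on D(V)={1,2,3,4,5} D(X)={1,2,3,4,5}: no change
Constraint 2 (U + V = X) on D(U)={1,2,4,5} D(V)={1,2,3,4,5} D(X)={1,2,3,4,5}: U {1,2,4,5}->{1,2,4}; V {1,2,3,4,5}->{1,2,3,4}; X {1,2,3,4,5}->{2,3,4,5}
Constraint 3 (V + U = Z) on D(V)={1,2,3,4} D(U)={1,2,4} D(Z)={1,3,4,5}: Z {1,3,4,5}->{3,4,5}
Constraint 4 (U < V) on D(U)={1,2,4} D(V)={1,2,3,4}: U {1,2,4}->{1,2}; V {1,2,3,4}->{2,3,4}
So after constraint 4: D(Z) = {3,4,5}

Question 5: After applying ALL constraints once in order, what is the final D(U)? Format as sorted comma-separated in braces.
Answer: {1,2}

Derivation:
Constraint 1 (V != X) on D(V)={1,2,3,4,5} D(X)={1,2,3,4,5}: no change
Constraint 2 (U + V = X) on D(U)={1,2,4,5} D(V)={1,2,3,4,5} D(X)={1,2,3,4,5}: U {1,2,4,5}->{1,2,4}; V {1,2,3,4,5}->{1,2,3,4}; X {1,2,3,4,5}->{2,3,4,5}
Constraint 3 (V + U = Z) on D(V)={1,2,3,4} D(U)={1,2,4} D(Z)={1,3,4,5}: Z {1,3,4,5}->{3,4,5}
Constraint 4 (U < V) on D(U)={1,2,4} D(V)={1,2,3,4}: U {1,2,4}->{1,2}; V {1,2,3,4}->{2,3,4}
So after all 4 constraints: D(U) = {1,2}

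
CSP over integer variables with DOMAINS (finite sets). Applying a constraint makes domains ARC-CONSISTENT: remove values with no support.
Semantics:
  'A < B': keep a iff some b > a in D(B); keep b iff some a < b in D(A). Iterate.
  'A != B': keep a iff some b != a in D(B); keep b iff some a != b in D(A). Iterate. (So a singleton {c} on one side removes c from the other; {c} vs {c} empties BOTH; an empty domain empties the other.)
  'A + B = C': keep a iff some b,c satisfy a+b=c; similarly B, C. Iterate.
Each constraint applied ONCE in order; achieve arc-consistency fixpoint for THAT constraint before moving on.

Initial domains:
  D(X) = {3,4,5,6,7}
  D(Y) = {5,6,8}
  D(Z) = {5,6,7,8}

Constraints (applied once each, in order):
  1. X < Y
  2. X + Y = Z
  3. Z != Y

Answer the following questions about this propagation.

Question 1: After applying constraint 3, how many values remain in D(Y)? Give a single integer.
Answer: 1

Derivation:
Constraint 1 (X < Y) on D(X)={3,4,5,6,7} D(Y)={5,6,8}: no change
Constraint 2 (X + Y = Z) on D(X)={3,4,5,6,7} D(Y)={5,6,8} D(Z)={5,6,7,8}: X {3,4,5,6,7}->{3}; Y {5,6,8}->{5}; Z {5,6,7,8}->{8}
Constraint 3 (Z != Y) on D(Z)={8} D(Y)={5}: no change
So after constraint 3: D(Y)={5}, size = 1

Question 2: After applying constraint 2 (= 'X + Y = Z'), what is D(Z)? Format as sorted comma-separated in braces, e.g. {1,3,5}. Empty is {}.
Constraint 1 (X < Y) on D(X)={3,4,5,6,7} D(Y)={5,6,8}: no change
Constraint 2 (X + Y = Z) on D(X)={3,4,5,6,7} D(Y)={5,6,8} D(Z)={5,6,7,8}: X {3,4,5,6,7}->{3}; Y {5,6,8}->{5}; Z {5,6,7,8}->{8}
So after constraint 2: D(Z) = {8}

Answer: {8}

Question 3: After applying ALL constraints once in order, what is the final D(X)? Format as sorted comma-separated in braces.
Constraint 1 (X < Y) on D(X)={3,4,5,6,7} D(Y)={5,6,8}: no change
Constraint 2 (X + Y = Z) on D(X)={3,4,5,6,7} D(Y)={5,6,8} D(Z)={5,6,7,8}: X {3,4,5,6,7}->{3}; Y {5,6,8}->{5}; Z {5,6,7,8}->{8}
Constraint 3 (Z != Y) on D(Z)={8} D(Y)={5}: no change
So after all 3 constraints: D(X) = {3}

Answer: {3}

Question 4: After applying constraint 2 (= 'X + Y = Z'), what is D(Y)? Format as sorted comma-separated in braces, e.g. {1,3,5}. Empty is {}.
Answer: {5}

Derivation:
Constraint 1 (X < Y) on D(X)={3,4,5,6,7} D(Y)={5,6,8}: no change
Constraint 2 (X + Y = Z) on D(X)={3,4,5,6,7} D(Y)={5,6,8} D(Z)={5,6,7,8}: X {3,4,5,6,7}->{3}; Y {5,6,8}->{5}; Z {5,6,7,8}->{8}
So after constraint 2: D(Y) = {5}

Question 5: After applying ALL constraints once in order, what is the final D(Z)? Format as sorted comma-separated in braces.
Constraint 1 (X < Y) on D(X)={3,4,5,6,7} D(Y)={5,6,8}: no change
Constraint 2 (X + Y = Z) on D(X)={3,4,5,6,7} D(Y)={5,6,8} D(Z)={5,6,7,8}: X {3,4,5,6,7}->{3}; Y {5,6,8}->{5}; Z {5,6,7,8}->{8}
Constraint 3 (Z != Y) on D(Z)={8} D(Y)={5}: no change
So after all 3 constraints: D(Z) = {8}

Answer: {8}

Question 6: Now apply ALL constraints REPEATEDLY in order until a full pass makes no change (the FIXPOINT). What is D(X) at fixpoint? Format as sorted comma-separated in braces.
Answer: {3}

Derivation:
pass 0 (initial): D(X)={3,4,5,6,7}
pass 1: X {3,4,5,6,7}->{3}; Y {5,6,8}->{5}; Z {5,6,7,8}->{8}
pass 2: no change
Fixpoint after 2 passes: D(X) = {3}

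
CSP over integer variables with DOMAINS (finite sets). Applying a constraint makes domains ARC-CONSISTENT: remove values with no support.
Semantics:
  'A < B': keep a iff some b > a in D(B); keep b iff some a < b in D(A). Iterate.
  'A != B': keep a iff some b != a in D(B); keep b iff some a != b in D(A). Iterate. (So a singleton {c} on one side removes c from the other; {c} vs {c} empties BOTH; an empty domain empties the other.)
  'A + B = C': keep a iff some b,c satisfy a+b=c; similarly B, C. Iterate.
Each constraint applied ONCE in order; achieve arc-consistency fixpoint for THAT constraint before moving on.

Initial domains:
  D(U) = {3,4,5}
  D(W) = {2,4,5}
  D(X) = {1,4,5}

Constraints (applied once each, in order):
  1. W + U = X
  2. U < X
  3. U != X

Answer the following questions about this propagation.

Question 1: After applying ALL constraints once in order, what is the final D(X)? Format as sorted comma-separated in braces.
Answer: {5}

Derivation:
Constraint 1 (W + U = X) on D(W)={2,4,5} D(U)={3,4,5} D(X)={1,4,5}: W {2,4,5}->{2}; U {3,4,5}->{3}; X {1,4,5}->{5}
Constraint 2 (U < X) on D(U)={3} D(X)={5}: no change
Constraint 3 (U != X) on D(U)={3} D(X)={5}: no change
So after all 3 constraints: D(X) = {5}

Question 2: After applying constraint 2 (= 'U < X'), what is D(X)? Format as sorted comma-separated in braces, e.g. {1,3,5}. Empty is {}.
Answer: {5}

Derivation:
Constraint 1 (W + U = X) on D(W)={2,4,5} D(U)={3,4,5} D(X)={1,4,5}: W {2,4,5}->{2}; U {3,4,5}->{3}; X {1,4,5}->{5}
Constraint 2 (U < X) on D(U)={3} D(X)={5}: no change
So after constraint 2: D(X) = {5}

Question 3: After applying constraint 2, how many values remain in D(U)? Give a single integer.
Constraint 1 (W + U = X) on D(W)={2,4,5} D(U)={3,4,5} D(X)={1,4,5}: W {2,4,5}->{2}; U {3,4,5}->{3}; X {1,4,5}->{5}
Constraint 2 (U < X) on D(U)={3} D(X)={5}: no change
So after constraint 2: D(U)={3}, size = 1

Answer: 1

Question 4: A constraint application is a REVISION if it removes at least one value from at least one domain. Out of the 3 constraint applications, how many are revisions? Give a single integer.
Answer: 1

Derivation:
Constraint 1 (W + U = X) on D(W)={2,4,5} D(U)={3,4,5} D(X)={1,4,5}: W {2,4,5}->{2}; U {3,4,5}->{3}; X {1,4,5}->{5} => REVISION
Constraint 2 (U < X) on D(U)={3} D(X)={5}: no change => not a revision
Constraint 3 (U != X) on D(U)={3} D(X)={5}: no change => not a revision
Total revisions = 1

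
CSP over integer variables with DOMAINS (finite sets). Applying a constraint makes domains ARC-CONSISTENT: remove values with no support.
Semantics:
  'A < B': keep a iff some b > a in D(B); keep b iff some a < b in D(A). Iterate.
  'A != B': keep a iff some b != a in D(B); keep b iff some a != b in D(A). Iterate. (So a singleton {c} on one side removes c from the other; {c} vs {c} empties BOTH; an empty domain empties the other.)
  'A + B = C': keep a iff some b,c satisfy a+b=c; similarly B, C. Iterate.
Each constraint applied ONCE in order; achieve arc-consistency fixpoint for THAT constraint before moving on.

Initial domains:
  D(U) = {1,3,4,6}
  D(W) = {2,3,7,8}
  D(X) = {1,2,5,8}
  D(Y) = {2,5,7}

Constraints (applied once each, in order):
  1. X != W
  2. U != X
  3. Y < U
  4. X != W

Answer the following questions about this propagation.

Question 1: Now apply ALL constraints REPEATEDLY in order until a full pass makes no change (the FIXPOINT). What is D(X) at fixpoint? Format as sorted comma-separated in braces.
pass 0 (initial): D(X)={1,2,5,8}
pass 1: U {1,3,4,6}->{3,4,6}; Y {2,5,7}->{2,5}
pass 2: no change
Fixpoint after 2 passes: D(X) = {1,2,5,8}

Answer: {1,2,5,8}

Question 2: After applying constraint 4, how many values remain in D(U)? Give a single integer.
Constraint 1 (X != W) on D(X)={1,2,5,8} D(W)={2,3,7,8}: no change
Constraint 2 (U != X) on D(U)={1,3,4,6} D(X)={1,2,5,8}: no change
Constraint 3 (Y < U) on D(Y)={2,5,7} D(U)={1,3,4,6}: Y {2,5,7}->{2,5}; U {1,3,4,6}->{3,4,6}
Constraint 4 (X != W) on D(X)={1,2,5,8} D(W)={2,3,7,8}: no change
So after constraint 4: D(U)={3,4,6}, size = 3

Answer: 3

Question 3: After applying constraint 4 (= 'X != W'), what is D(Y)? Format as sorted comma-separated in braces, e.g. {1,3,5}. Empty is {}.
Constraint 1 (X != W) on D(X)={1,2,5,8} D(W)={2,3,7,8}: no change
Constraint 2 (U != X) on D(U)={1,3,4,6} D(X)={1,2,5,8}: no change
Constraint 3 (Y < U) on D(Y)={2,5,7} D(U)={1,3,4,6}: Y {2,5,7}->{2,5}; U {1,3,4,6}->{3,4,6}
Constraint 4 (X != W) on D(X)={1,2,5,8} D(W)={2,3,7,8}: no change
So after constraint 4: D(Y) = {2,5}

Answer: {2,5}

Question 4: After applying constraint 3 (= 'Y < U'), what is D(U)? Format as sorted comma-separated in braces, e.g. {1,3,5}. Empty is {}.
Constraint 1 (X != W) on D(X)={1,2,5,8} D(W)={2,3,7,8}: no change
Constraint 2 (U != X) on D(U)={1,3,4,6} D(X)={1,2,5,8}: no change
Constraint 3 (Y < U) on D(Y)={2,5,7} D(U)={1,3,4,6}: Y {2,5,7}->{2,5}; U {1,3,4,6}->{3,4,6}
So after constraint 3: D(U) = {3,4,6}

Answer: {3,4,6}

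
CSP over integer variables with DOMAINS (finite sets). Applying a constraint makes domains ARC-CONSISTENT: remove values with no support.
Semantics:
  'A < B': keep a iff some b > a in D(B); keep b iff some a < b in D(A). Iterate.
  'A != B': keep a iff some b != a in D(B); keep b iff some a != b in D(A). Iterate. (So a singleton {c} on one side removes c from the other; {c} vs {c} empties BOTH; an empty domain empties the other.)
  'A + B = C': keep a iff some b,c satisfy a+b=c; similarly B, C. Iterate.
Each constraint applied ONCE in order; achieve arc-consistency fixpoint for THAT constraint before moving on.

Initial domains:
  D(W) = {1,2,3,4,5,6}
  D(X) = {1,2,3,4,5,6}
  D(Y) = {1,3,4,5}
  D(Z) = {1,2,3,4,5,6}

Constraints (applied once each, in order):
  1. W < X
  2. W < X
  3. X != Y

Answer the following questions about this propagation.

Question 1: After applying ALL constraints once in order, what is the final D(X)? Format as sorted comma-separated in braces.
Answer: {2,3,4,5,6}

Derivation:
Constraint 1 (W < X) on D(W)={1,2,3,4,5,6} D(X)={1,2,3,4,5,6}: W {1,2,3,4,5,6}->{1,2,3,4,5}; X {1,2,3,4,5,6}->{2,3,4,5,6}
Constraint 2 (W < X) on D(W)={1,2,3,4,5} D(X)={2,3,4,5,6}: no change
Constraint 3 (X != Y) on D(X)={2,3,4,5,6} D(Y)={1,3,4,5}: no change
So after all 3 constraints: D(X) = {2,3,4,5,6}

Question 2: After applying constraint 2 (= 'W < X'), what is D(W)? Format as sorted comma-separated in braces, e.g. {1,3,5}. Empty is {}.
Constraint 1 (W < X) on D(W)={1,2,3,4,5,6} D(X)={1,2,3,4,5,6}: W {1,2,3,4,5,6}->{1,2,3,4,5}; X {1,2,3,4,5,6}->{2,3,4,5,6}
Constraint 2 (W < X) on D(W)={1,2,3,4,5} D(X)={2,3,4,5,6}: no change
So after constraint 2: D(W) = {1,2,3,4,5}

Answer: {1,2,3,4,5}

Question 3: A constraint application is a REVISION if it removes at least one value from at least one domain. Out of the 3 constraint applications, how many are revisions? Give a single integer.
Answer: 1

Derivation:
Constraint 1 (W < X) on D(W)={1,2,3,4,5,6} D(X)={1,2,3,4,5,6}: W {1,2,3,4,5,6}->{1,2,3,4,5}; X {1,2,3,4,5,6}->{2,3,4,5,6} => REVISION
Constraint 2 (W < X) on D(W)={1,2,3,4,5} D(X)={2,3,4,5,6}: no change => not a revision
Constraint 3 (X != Y) on D(X)={2,3,4,5,6} D(Y)={1,3,4,5}: no change => not a revision
Total revisions = 1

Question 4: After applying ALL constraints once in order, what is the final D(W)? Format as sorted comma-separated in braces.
Answer: {1,2,3,4,5}

Derivation:
Constraint 1 (W < X) on D(W)={1,2,3,4,5,6} D(X)={1,2,3,4,5,6}: W {1,2,3,4,5,6}->{1,2,3,4,5}; X {1,2,3,4,5,6}->{2,3,4,5,6}
Constraint 2 (W < X) on D(W)={1,2,3,4,5} D(X)={2,3,4,5,6}: no change
Constraint 3 (X != Y) on D(X)={2,3,4,5,6} D(Y)={1,3,4,5}: no change
So after all 3 constraints: D(W) = {1,2,3,4,5}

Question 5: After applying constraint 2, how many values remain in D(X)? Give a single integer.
Answer: 5

Derivation:
Constraint 1 (W < X) on D(W)={1,2,3,4,5,6} D(X)={1,2,3,4,5,6}: W {1,2,3,4,5,6}->{1,2,3,4,5}; X {1,2,3,4,5,6}->{2,3,4,5,6}
Constraint 2 (W < X) on D(W)={1,2,3,4,5} D(X)={2,3,4,5,6}: no change
So after constraint 2: D(X)={2,3,4,5,6}, size = 5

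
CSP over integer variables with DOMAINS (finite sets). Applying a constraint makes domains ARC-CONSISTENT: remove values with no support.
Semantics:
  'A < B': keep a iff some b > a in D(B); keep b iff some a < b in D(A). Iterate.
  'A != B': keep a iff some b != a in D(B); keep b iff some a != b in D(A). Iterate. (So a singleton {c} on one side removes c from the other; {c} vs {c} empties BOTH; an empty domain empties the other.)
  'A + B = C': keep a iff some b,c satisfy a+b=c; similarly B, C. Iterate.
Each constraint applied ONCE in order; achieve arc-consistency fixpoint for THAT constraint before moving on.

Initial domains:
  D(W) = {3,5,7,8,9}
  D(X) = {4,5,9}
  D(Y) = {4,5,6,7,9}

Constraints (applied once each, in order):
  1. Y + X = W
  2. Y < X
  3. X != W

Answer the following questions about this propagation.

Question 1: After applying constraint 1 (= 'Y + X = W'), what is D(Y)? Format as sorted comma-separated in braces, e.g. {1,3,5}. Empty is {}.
Answer: {4,5}

Derivation:
Constraint 1 (Y + X = W) on D(Y)={4,5,6,7,9} D(X)={4,5,9} D(W)={3,5,7,8,9}: Y {4,5,6,7,9}->{4,5}; X {4,5,9}->{4,5}; W {3,5,7,8,9}->{8,9}
So after constraint 1: D(Y) = {4,5}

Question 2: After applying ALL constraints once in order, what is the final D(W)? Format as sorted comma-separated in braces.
Answer: {8,9}

Derivation:
Constraint 1 (Y + X = W) on D(Y)={4,5,6,7,9} D(X)={4,5,9} D(W)={3,5,7,8,9}: Y {4,5,6,7,9}->{4,5}; X {4,5,9}->{4,5}; W {3,5,7,8,9}->{8,9}
Constraint 2 (Y < X) on D(Y)={4,5} D(X)={4,5}: Y {4,5}->{4}; X {4,5}->{5}
Constraint 3 (X != W) on D(X)={5} D(W)={8,9}: no change
So after all 3 constraints: D(W) = {8,9}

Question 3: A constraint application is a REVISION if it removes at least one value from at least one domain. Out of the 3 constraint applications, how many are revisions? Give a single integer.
Answer: 2

Derivation:
Constraint 1 (Y + X = W) on D(Y)={4,5,6,7,9} D(X)={4,5,9} D(W)={3,5,7,8,9}: Y {4,5,6,7,9}->{4,5}; X {4,5,9}->{4,5}; W {3,5,7,8,9}->{8,9} => REVISION
Constraint 2 (Y < X) on D(Y)={4,5} D(X)={4,5}: Y {4,5}->{4}; X {4,5}->{5} => REVISION
Constraint 3 (X != W) on D(X)={5} D(W)={8,9}: no change => not a revision
Total revisions = 2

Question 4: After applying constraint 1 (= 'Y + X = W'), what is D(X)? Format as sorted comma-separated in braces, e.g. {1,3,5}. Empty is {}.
Constraint 1 (Y + X = W) on D(Y)={4,5,6,7,9} D(X)={4,5,9} D(W)={3,5,7,8,9}: Y {4,5,6,7,9}->{4,5}; X {4,5,9}->{4,5}; W {3,5,7,8,9}->{8,9}
So after constraint 1: D(X) = {4,5}

Answer: {4,5}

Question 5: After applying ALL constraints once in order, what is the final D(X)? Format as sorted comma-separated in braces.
Answer: {5}

Derivation:
Constraint 1 (Y + X = W) on D(Y)={4,5,6,7,9} D(X)={4,5,9} D(W)={3,5,7,8,9}: Y {4,5,6,7,9}->{4,5}; X {4,5,9}->{4,5}; W {3,5,7,8,9}->{8,9}
Constraint 2 (Y < X) on D(Y)={4,5} D(X)={4,5}: Y {4,5}->{4}; X {4,5}->{5}
Constraint 3 (X != W) on D(X)={5} D(W)={8,9}: no change
So after all 3 constraints: D(X) = {5}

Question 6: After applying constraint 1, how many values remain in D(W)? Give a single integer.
Constraint 1 (Y + X = W) on D(Y)={4,5,6,7,9} D(X)={4,5,9} D(W)={3,5,7,8,9}: Y {4,5,6,7,9}->{4,5}; X {4,5,9}->{4,5}; W {3,5,7,8,9}->{8,9}
So after constraint 1: D(W)={8,9}, size = 2

Answer: 2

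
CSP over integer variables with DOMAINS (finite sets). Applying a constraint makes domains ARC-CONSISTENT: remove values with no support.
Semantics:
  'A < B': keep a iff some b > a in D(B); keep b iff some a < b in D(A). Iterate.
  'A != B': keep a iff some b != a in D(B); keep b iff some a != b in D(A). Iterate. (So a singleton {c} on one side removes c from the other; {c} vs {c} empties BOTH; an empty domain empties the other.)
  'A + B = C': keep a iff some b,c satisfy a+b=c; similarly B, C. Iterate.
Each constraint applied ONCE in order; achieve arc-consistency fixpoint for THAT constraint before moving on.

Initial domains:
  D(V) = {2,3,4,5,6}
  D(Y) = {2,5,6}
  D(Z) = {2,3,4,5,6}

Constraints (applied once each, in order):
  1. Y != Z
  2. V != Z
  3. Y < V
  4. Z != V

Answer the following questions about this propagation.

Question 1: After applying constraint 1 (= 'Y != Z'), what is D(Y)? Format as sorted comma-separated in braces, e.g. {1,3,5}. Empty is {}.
Answer: {2,5,6}

Derivation:
Constraint 1 (Y != Z) on D(Y)={2,5,6} D(Z)={2,3,4,5,6}: no change
So after constraint 1: D(Y) = {2,5,6}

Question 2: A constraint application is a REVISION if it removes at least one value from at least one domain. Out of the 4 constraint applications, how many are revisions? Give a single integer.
Constraint 1 (Y != Z) on D(Y)={2,5,6} D(Z)={2,3,4,5,6}: no change => not a revision
Constraint 2 (V != Z) on D(V)={2,3,4,5,6} D(Z)={2,3,4,5,6}: no change => not a revision
Constraint 3 (Y < V) on D(Y)={2,5,6} D(V)={2,3,4,5,6}: Y {2,5,6}->{2,5}; V {2,3,4,5,6}->{3,4,5,6} => REVISION
Constraint 4 (Z != V) on D(Z)={2,3,4,5,6} D(V)={3,4,5,6}: no change => not a revision
Total revisions = 1

Answer: 1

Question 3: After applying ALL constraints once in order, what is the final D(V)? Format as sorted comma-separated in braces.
Constraint 1 (Y != Z) on D(Y)={2,5,6} D(Z)={2,3,4,5,6}: no change
Constraint 2 (V != Z) on D(V)={2,3,4,5,6} D(Z)={2,3,4,5,6}: no change
Constraint 3 (Y < V) on D(Y)={2,5,6} D(V)={2,3,4,5,6}: Y {2,5,6}->{2,5}; V {2,3,4,5,6}->{3,4,5,6}
Constraint 4 (Z != V) on D(Z)={2,3,4,5,6} D(V)={3,4,5,6}: no change
So after all 4 constraints: D(V) = {3,4,5,6}

Answer: {3,4,5,6}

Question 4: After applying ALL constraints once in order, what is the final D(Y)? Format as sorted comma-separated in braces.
Answer: {2,5}

Derivation:
Constraint 1 (Y != Z) on D(Y)={2,5,6} D(Z)={2,3,4,5,6}: no change
Constraint 2 (V != Z) on D(V)={2,3,4,5,6} D(Z)={2,3,4,5,6}: no change
Constraint 3 (Y < V) on D(Y)={2,5,6} D(V)={2,3,4,5,6}: Y {2,5,6}->{2,5}; V {2,3,4,5,6}->{3,4,5,6}
Constraint 4 (Z != V) on D(Z)={2,3,4,5,6} D(V)={3,4,5,6}: no change
So after all 4 constraints: D(Y) = {2,5}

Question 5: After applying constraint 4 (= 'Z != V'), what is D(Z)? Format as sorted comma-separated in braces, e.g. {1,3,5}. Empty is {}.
Answer: {2,3,4,5,6}

Derivation:
Constraint 1 (Y != Z) on D(Y)={2,5,6} D(Z)={2,3,4,5,6}: no change
Constraint 2 (V != Z) on D(V)={2,3,4,5,6} D(Z)={2,3,4,5,6}: no change
Constraint 3 (Y < V) on D(Y)={2,5,6} D(V)={2,3,4,5,6}: Y {2,5,6}->{2,5}; V {2,3,4,5,6}->{3,4,5,6}
Constraint 4 (Z != V) on D(Z)={2,3,4,5,6} D(V)={3,4,5,6}: no change
So after constraint 4: D(Z) = {2,3,4,5,6}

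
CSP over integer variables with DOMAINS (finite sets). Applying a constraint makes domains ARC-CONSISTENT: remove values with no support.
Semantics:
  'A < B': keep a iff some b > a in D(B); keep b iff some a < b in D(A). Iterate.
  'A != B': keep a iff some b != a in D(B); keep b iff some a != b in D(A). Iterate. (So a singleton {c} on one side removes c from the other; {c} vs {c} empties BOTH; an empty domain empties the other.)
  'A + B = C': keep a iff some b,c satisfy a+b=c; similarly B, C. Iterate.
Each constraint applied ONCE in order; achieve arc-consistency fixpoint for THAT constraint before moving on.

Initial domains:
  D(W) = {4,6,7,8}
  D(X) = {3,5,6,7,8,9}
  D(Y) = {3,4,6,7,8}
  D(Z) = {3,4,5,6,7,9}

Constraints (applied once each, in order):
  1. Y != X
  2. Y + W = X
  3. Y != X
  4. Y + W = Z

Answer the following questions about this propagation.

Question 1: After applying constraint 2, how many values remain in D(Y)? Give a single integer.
Constraint 1 (Y != X) on D(Y)={3,4,6,7,8} D(X)={3,5,6,7,8,9}: no change
Constraint 2 (Y + W = X) on D(Y)={3,4,6,7,8} D(W)={4,6,7,8} D(X)={3,5,6,7,8,9}: Y {3,4,6,7,8}->{3,4}; W {4,6,7,8}->{4,6}; X {3,5,6,7,8,9}->{7,8,9}
So after constraint 2: D(Y)={3,4}, size = 2

Answer: 2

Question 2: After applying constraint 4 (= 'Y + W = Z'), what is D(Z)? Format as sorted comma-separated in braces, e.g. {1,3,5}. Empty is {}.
Answer: {7,9}

Derivation:
Constraint 1 (Y != X) on D(Y)={3,4,6,7,8} D(X)={3,5,6,7,8,9}: no change
Constraint 2 (Y + W = X) on D(Y)={3,4,6,7,8} D(W)={4,6,7,8} D(X)={3,5,6,7,8,9}: Y {3,4,6,7,8}->{3,4}; W {4,6,7,8}->{4,6}; X {3,5,6,7,8,9}->{7,8,9}
Constraint 3 (Y != X) on D(Y)={3,4} D(X)={7,8,9}: no change
Constraint 4 (Y + W = Z) on D(Y)={3,4} D(W)={4,6} D(Z)={3,4,5,6,7,9}: Y {3,4}->{3}; Z {3,4,5,6,7,9}->{7,9}
So after constraint 4: D(Z) = {7,9}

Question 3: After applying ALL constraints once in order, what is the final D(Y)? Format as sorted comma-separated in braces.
Answer: {3}

Derivation:
Constraint 1 (Y != X) on D(Y)={3,4,6,7,8} D(X)={3,5,6,7,8,9}: no change
Constraint 2 (Y + W = X) on D(Y)={3,4,6,7,8} D(W)={4,6,7,8} D(X)={3,5,6,7,8,9}: Y {3,4,6,7,8}->{3,4}; W {4,6,7,8}->{4,6}; X {3,5,6,7,8,9}->{7,8,9}
Constraint 3 (Y != X) on D(Y)={3,4} D(X)={7,8,9}: no change
Constraint 4 (Y + W = Z) on D(Y)={3,4} D(W)={4,6} D(Z)={3,4,5,6,7,9}: Y {3,4}->{3}; Z {3,4,5,6,7,9}->{7,9}
So after all 4 constraints: D(Y) = {3}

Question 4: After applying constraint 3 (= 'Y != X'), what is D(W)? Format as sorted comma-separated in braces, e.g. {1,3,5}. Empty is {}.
Constraint 1 (Y != X) on D(Y)={3,4,6,7,8} D(X)={3,5,6,7,8,9}: no change
Constraint 2 (Y + W = X) on D(Y)={3,4,6,7,8} D(W)={4,6,7,8} D(X)={3,5,6,7,8,9}: Y {3,4,6,7,8}->{3,4}; W {4,6,7,8}->{4,6}; X {3,5,6,7,8,9}->{7,8,9}
Constraint 3 (Y != X) on D(Y)={3,4} D(X)={7,8,9}: no change
So after constraint 3: D(W) = {4,6}

Answer: {4,6}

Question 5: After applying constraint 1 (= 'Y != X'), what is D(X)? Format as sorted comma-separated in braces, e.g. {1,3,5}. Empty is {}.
Constraint 1 (Y != X) on D(Y)={3,4,6,7,8} D(X)={3,5,6,7,8,9}: no change
So after constraint 1: D(X) = {3,5,6,7,8,9}

Answer: {3,5,6,7,8,9}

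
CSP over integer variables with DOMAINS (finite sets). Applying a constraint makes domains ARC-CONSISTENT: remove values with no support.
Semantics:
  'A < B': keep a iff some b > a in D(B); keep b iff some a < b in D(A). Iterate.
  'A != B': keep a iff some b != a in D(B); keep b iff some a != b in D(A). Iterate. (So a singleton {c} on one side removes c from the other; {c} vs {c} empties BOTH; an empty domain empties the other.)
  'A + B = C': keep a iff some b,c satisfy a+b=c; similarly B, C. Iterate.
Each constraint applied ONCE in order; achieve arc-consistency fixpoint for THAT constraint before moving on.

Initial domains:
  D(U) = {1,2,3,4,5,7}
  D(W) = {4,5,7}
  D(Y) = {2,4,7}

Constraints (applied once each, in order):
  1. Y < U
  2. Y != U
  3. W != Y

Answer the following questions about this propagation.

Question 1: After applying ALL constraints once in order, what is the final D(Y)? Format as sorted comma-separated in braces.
Constraint 1 (Y < U) on D(Y)={2,4,7} D(U)={1,2,3,4,5,7}: Y {2,4,7}->{2,4}; U {1,2,3,4,5,7}->{3,4,5,7}
Constraint 2 (Y != U) on D(Y)={2,4} D(U)={3,4,5,7}: no change
Constraint 3 (W != Y) on D(W)={4,5,7} D(Y)={2,4}: no change
So after all 3 constraints: D(Y) = {2,4}

Answer: {2,4}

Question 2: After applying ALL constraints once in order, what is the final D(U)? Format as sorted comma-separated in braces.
Answer: {3,4,5,7}

Derivation:
Constraint 1 (Y < U) on D(Y)={2,4,7} D(U)={1,2,3,4,5,7}: Y {2,4,7}->{2,4}; U {1,2,3,4,5,7}->{3,4,5,7}
Constraint 2 (Y != U) on D(Y)={2,4} D(U)={3,4,5,7}: no change
Constraint 3 (W != Y) on D(W)={4,5,7} D(Y)={2,4}: no change
So after all 3 constraints: D(U) = {3,4,5,7}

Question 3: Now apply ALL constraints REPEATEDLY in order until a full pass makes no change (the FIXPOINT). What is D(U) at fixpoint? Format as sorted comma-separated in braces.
pass 0 (initial): D(U)={1,2,3,4,5,7}
pass 1: U {1,2,3,4,5,7}->{3,4,5,7}; Y {2,4,7}->{2,4}
pass 2: no change
Fixpoint after 2 passes: D(U) = {3,4,5,7}

Answer: {3,4,5,7}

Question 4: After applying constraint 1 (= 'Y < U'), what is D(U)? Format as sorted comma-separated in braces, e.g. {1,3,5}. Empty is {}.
Constraint 1 (Y < U) on D(Y)={2,4,7} D(U)={1,2,3,4,5,7}: Y {2,4,7}->{2,4}; U {1,2,3,4,5,7}->{3,4,5,7}
So after constraint 1: D(U) = {3,4,5,7}

Answer: {3,4,5,7}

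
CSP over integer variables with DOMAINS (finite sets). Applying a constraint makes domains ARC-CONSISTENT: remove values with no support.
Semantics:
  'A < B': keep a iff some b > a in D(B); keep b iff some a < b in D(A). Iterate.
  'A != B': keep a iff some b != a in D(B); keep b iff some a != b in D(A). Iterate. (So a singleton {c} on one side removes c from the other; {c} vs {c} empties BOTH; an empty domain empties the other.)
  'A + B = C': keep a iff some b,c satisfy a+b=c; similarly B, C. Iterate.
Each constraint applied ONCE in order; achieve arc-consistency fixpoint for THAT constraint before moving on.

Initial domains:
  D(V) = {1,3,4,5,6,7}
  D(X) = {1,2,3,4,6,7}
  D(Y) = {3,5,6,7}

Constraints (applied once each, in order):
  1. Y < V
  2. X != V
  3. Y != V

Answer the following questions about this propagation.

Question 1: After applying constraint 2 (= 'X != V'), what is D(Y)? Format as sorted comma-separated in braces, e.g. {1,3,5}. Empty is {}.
Constraint 1 (Y < V) on D(Y)={3,5,6,7} D(V)={1,3,4,5,6,7}: Y {3,5,6,7}->{3,5,6}; V {1,3,4,5,6,7}->{4,5,6,7}
Constraint 2 (X != V) on D(X)={1,2,3,4,6,7} D(V)={4,5,6,7}: no change
So after constraint 2: D(Y) = {3,5,6}

Answer: {3,5,6}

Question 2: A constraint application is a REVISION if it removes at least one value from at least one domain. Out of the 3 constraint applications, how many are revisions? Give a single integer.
Answer: 1

Derivation:
Constraint 1 (Y < V) on D(Y)={3,5,6,7} D(V)={1,3,4,5,6,7}: Y {3,5,6,7}->{3,5,6}; V {1,3,4,5,6,7}->{4,5,6,7} => REVISION
Constraint 2 (X != V) on D(X)={1,2,3,4,6,7} D(V)={4,5,6,7}: no change => not a revision
Constraint 3 (Y != V) on D(Y)={3,5,6} D(V)={4,5,6,7}: no change => not a revision
Total revisions = 1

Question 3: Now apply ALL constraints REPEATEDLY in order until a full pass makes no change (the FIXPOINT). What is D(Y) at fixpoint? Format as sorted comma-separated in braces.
Answer: {3,5,6}

Derivation:
pass 0 (initial): D(Y)={3,5,6,7}
pass 1: V {1,3,4,5,6,7}->{4,5,6,7}; Y {3,5,6,7}->{3,5,6}
pass 2: no change
Fixpoint after 2 passes: D(Y) = {3,5,6}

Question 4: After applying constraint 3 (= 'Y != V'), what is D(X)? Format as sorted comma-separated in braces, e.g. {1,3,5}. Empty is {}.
Constraint 1 (Y < V) on D(Y)={3,5,6,7} D(V)={1,3,4,5,6,7}: Y {3,5,6,7}->{3,5,6}; V {1,3,4,5,6,7}->{4,5,6,7}
Constraint 2 (X != V) on D(X)={1,2,3,4,6,7} D(V)={4,5,6,7}: no change
Constraint 3 (Y != V) on D(Y)={3,5,6} D(V)={4,5,6,7}: no change
So after constraint 3: D(X) = {1,2,3,4,6,7}

Answer: {1,2,3,4,6,7}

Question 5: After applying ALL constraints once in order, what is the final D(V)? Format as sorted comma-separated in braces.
Constraint 1 (Y < V) on D(Y)={3,5,6,7} D(V)={1,3,4,5,6,7}: Y {3,5,6,7}->{3,5,6}; V {1,3,4,5,6,7}->{4,5,6,7}
Constraint 2 (X != V) on D(X)={1,2,3,4,6,7} D(V)={4,5,6,7}: no change
Constraint 3 (Y != V) on D(Y)={3,5,6} D(V)={4,5,6,7}: no change
So after all 3 constraints: D(V) = {4,5,6,7}

Answer: {4,5,6,7}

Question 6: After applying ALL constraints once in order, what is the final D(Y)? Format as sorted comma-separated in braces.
Answer: {3,5,6}

Derivation:
Constraint 1 (Y < V) on D(Y)={3,5,6,7} D(V)={1,3,4,5,6,7}: Y {3,5,6,7}->{3,5,6}; V {1,3,4,5,6,7}->{4,5,6,7}
Constraint 2 (X != V) on D(X)={1,2,3,4,6,7} D(V)={4,5,6,7}: no change
Constraint 3 (Y != V) on D(Y)={3,5,6} D(V)={4,5,6,7}: no change
So after all 3 constraints: D(Y) = {3,5,6}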